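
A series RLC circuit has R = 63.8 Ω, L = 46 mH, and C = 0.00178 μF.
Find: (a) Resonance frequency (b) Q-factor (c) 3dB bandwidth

Step 1 — Resonance condition Im(Z)=0 gives ω₀ = 1/√(LC).
Step 2 — ω₀ = 1/√(0.046·1.78e-09) = 1.105e+05 rad/s.
Step 3 — f₀ = ω₀/(2π) = 1.759e+04 Hz.
Step 4 — Series Q: Q = ω₀L/R = 1.105e+05·0.046/63.8 = 79.68.
Step 5 — 3dB bandwidth: Δω = ω₀/Q = 1387 rad/s; BW = Δω/(2π) = 220.7 Hz.

(a) f₀ = 1.759e+04 Hz  (b) Q = 79.68  (c) BW = 220.7 Hz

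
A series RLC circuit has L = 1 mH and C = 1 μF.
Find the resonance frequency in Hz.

Step 1 — Resonance condition Im(Z)=0 gives ω₀ = 1/√(LC).
Step 2 — ω₀ = 1/√(0.001·1e-06) = 3.162e+04 rad/s.
Step 3 — f₀ = ω₀/(2π) = 5033 Hz.

f₀ = 5033 Hz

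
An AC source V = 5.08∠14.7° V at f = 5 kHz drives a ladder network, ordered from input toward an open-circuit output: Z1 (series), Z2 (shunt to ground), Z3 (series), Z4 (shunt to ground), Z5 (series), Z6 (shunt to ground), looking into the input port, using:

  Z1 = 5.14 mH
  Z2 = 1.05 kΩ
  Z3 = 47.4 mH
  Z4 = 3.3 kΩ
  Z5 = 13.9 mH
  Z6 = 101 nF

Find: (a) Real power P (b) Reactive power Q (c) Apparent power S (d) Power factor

Step 1 — Angular frequency: ω = 2π·f = 2π·5000 = 3.142e+04 rad/s.
Step 2 — Component impedances:
  Z1: Z = jωL = j·3.142e+04·0.00514 = 0 + j161.5 Ω
  Z2: Z = R = 1050 Ω
  Z3: Z = jωL = j·3.142e+04·0.0474 = 0 + j1489 Ω
  Z4: Z = R = 3300 Ω
  Z5: Z = jωL = j·3.142e+04·0.0139 = 0 + j436.7 Ω
  Z6: Z = 1/(jωC) = -j/(ω·C) = 0 - j315.2 Ω
Step 3 — Ladder network (open output): work backward from the far end, alternating series and parallel combinations. Z_in = 736.3 + j640.6 Ω = 976∠41.0° Ω.
Step 4 — Source phasor: V = 5.08∠14.7° V = 4.914 + j1.289 V.
Step 5 — Current: I = V / Z = 0.004665 - j0.002308 A = 0.005205∠-26.3° A.
Step 6 — Complex power: S = V·I* = 0.01995 + j0.01736 VA.
Step 7 — Real power: P = Re(S) = 0.01995 W.
Step 8 — Reactive power: Q = Im(S) = 0.01736 VAR.
Step 9 — Apparent power: |S| = 0.02644 VA.
Step 10 — Power factor: PF = P/|S| = 0.7544 (lagging).

(a) P = 0.01995 W  (b) Q = 0.01736 VAR  (c) S = 0.02644 VA  (d) PF = 0.7544 (lagging)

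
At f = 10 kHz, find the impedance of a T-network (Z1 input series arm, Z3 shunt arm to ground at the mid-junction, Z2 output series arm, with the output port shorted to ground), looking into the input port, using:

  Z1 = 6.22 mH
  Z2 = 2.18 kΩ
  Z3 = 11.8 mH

Step 1 — Angular frequency: ω = 2π·f = 2π·1e+04 = 6.283e+04 rad/s.
Step 2 — Component impedances:
  Z1: Z = jωL = j·6.283e+04·0.00622 = 0 + j390.8 Ω
  Z2: Z = R = 2180 Ω
  Z3: Z = jωL = j·6.283e+04·0.0118 = 0 + j741.4 Ω
Step 3 — With the output port shorted to ground, the output series arm Z2 runs from the junction to ground; the shunt arm Z3 also runs from the junction to ground. They appear in parallel: Z3 || Z2 = 226 + j664.5 Ω.
Step 4 — Series with input arm Z1: Z_in = Z1 + (Z3 || Z2) = 226 + j1055 Ω = 1079∠77.9° Ω.

Z = 226 + j1055 Ω = 1079∠77.9° Ω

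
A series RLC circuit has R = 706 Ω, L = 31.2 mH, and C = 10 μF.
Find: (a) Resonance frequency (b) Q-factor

Step 1 — Resonance condition Im(Z)=0 gives ω₀ = 1/√(LC).
Step 2 — ω₀ = 1/√(0.0312·1e-05) = 1790 rad/s.
Step 3 — f₀ = ω₀/(2π) = 284.9 Hz.
Step 4 — Series Q: Q = ω₀L/R = 1790·0.0312/706 = 0.07912.

(a) f₀ = 284.9 Hz  (b) Q = 0.07912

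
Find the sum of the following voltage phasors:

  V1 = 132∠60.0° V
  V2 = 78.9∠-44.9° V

Step 1 — Convert each phasor to rectangular form:
  V1 = 132·(cos(60.0°) + j·sin(60.0°)) = 66 + j114.3 V
  V2 = 78.9·(cos(-44.9°) + j·sin(-44.9°)) = 55.89 - j55.69 V
Step 2 — Sum components: V_total = 121.9 + j58.62 V.
Step 3 — Convert to polar: |V_total| = 135.3 V, ∠V_total = 25.7°.

V_total = 135.3∠25.7° V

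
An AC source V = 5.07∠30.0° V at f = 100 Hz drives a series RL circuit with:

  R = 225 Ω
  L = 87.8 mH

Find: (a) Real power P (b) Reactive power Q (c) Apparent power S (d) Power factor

Step 1 — Angular frequency: ω = 2π·f = 2π·100 = 628.3 rad/s.
Step 2 — Component impedances:
  R: Z = R = 225 Ω
  L: Z = jωL = j·628.3·0.0878 = 0 + j55.17 Ω
Step 3 — Series combination: Z_total = R + L = 225 + j55.17 Ω = 231.7∠13.8° Ω.
Step 4 — Source phasor: V = 5.07∠30.0° V = 4.391 + j2.535 V.
Step 5 — Current: I = V / Z = 0.02101 + j0.006114 A = 0.02189∠16.2° A.
Step 6 — Complex power: S = V·I* = 0.1078 + j0.02642 VA.
Step 7 — Real power: P = Re(S) = 0.1078 W.
Step 8 — Reactive power: Q = Im(S) = 0.02642 VAR.
Step 9 — Apparent power: |S| = 0.111 VA.
Step 10 — Power factor: PF = P/|S| = 0.9712 (lagging).

(a) P = 0.1078 W  (b) Q = 0.02642 VAR  (c) S = 0.111 VA  (d) PF = 0.9712 (lagging)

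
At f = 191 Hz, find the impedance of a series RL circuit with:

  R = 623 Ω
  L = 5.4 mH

Step 1 — Angular frequency: ω = 2π·f = 2π·191 = 1200 rad/s.
Step 2 — Component impedances:
  R: Z = R = 623 Ω
  L: Z = jωL = j·1200·0.0054 = 0 + j6.48 Ω
Step 3 — Series combination: Z_total = R + L = 623 + j6.48 Ω = 623∠0.6° Ω.

Z = 623 + j6.48 Ω = 623∠0.6° Ω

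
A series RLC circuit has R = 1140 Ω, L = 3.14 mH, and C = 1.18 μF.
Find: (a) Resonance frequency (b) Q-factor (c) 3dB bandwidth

Step 1 — Resonance: ω₀ = 1/√(LC) = 1/√(0.00314·1.18e-06) = 1.643e+04 rad/s.
Step 2 — f₀ = ω₀/(2π) = 2615 Hz.
Step 3 — Series Q: Q = ω₀L/R = 1.643e+04·0.00314/1140 = 0.04525.
Step 4 — Bandwidth: Δω = ω₀/Q = 3.631e+05 rad/s; BW = Δω/(2π) = 5.778e+04 Hz.

(a) f₀ = 2615 Hz  (b) Q = 0.04525  (c) BW = 5.778e+04 Hz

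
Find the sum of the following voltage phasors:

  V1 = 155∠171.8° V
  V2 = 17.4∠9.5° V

Step 1 — Convert each phasor to rectangular form:
  V1 = 155·(cos(171.8°) + j·sin(171.8°)) = -153.4 + j22.11 V
  V2 = 17.4·(cos(9.5°) + j·sin(9.5°)) = 17.16 + j2.872 V
Step 2 — Sum components: V_total = -136.3 + j24.98 V.
Step 3 — Convert to polar: |V_total| = 138.5 V, ∠V_total = 169.6°.

V_total = 138.5∠169.6° V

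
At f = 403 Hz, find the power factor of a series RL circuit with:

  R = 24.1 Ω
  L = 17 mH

Step 1 — Angular frequency: ω = 2π·f = 2π·403 = 2532 rad/s.
Step 2 — Component impedances:
  R: Z = R = 24.1 Ω
  L: Z = jωL = j·2532·0.017 = 0 + j43.05 Ω
Step 3 — Series combination: Z_total = R + L = 24.1 + j43.05 Ω = 49.33∠60.8° Ω.
Step 4 — Power factor: PF = cos(φ) = Re(Z)/|Z| = 24.1/49.33 = 0.4885.
Step 5 — Type: Im(Z) = 43.05 ⇒ lagging (phase φ = 60.8°).

PF = 0.4885 (lagging, φ = 60.8°)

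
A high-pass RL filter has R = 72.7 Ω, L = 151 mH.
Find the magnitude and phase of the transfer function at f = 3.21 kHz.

Step 1 — Angular frequency: ω = 2π·3210 = 2.017e+04 rad/s.
Step 2 — Transfer function: H(jω) = jωL/(R + jωL).
Step 3 — Numerator jωL = j·3046; denominator R + jωL = 72.7 + j3046.
Step 4 — H = 0.9994 + j0.02386.
Step 5 — Magnitude: |H| = 0.9997 (-0.0 dB); phase: φ = 1.4°.

|H| = 0.9997 (-0.0 dB), φ = 1.4°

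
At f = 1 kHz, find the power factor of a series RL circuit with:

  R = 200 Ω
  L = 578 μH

Step 1 — Angular frequency: ω = 2π·f = 2π·1000 = 6283 rad/s.
Step 2 — Component impedances:
  R: Z = R = 200 Ω
  L: Z = jωL = j·6283·0.000578 = 0 + j3.632 Ω
Step 3 — Series combination: Z_total = R + L = 200 + j3.632 Ω = 200∠1.0° Ω.
Step 4 — Power factor: PF = cos(φ) = Re(Z)/|Z| = 200/200.033 = 0.9998.
Step 5 — Type: Im(Z) = 3.632 ⇒ lagging (phase φ = 1.0°).

PF = 0.9998 (lagging, φ = 1.0°)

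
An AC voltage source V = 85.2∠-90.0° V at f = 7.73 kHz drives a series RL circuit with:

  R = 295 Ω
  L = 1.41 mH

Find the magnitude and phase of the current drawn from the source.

Step 1 — Angular frequency: ω = 2π·f = 2π·7730 = 4.857e+04 rad/s.
Step 2 — Component impedances:
  R: Z = R = 295 Ω
  L: Z = jωL = j·4.857e+04·0.00141 = 0 + j68.48 Ω
Step 3 — Series combination: Z_total = R + L = 295 + j68.48 Ω = 302.8∠13.1° Ω.
Step 4 — Source phasor: V = 85.2∠-90.0° V = 0 - j85.2 V.
Step 5 — Ohm's law: I = V / Z_total = (0 - j85.2) / (295 + j68.48) = -0.06362 - j0.274 A.
Step 6 — Convert to polar: |I| = 0.2813 A, ∠I = -103.1°.

I = 0.2813∠-103.1° A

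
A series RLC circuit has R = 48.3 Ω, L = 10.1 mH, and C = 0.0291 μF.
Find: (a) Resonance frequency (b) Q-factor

Step 1 — Resonance condition Im(Z)=0 gives ω₀ = 1/√(LC).
Step 2 — ω₀ = 1/√(0.0101·2.91e-08) = 5.833e+04 rad/s.
Step 3 — f₀ = ω₀/(2π) = 9284 Hz.
Step 4 — Series Q: Q = ω₀L/R = 5.833e+04·0.0101/48.3 = 12.2.

(a) f₀ = 9284 Hz  (b) Q = 12.2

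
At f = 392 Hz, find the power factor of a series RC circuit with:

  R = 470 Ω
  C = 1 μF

Step 1 — Angular frequency: ω = 2π·f = 2π·392 = 2463 rad/s.
Step 2 — Component impedances:
  R: Z = R = 470 Ω
  C: Z = 1/(jωC) = -j/(ω·C) = 0 - j406 Ω
Step 3 — Series combination: Z_total = R + C = 470 - j406 Ω = 621.1∠-40.8° Ω.
Step 4 — Power factor: PF = cos(φ) = Re(Z)/|Z| = 470/621.1 = 0.7567.
Step 5 — Type: Im(Z) = -406 ⇒ leading (phase φ = -40.8°).

PF = 0.7567 (leading, φ = -40.8°)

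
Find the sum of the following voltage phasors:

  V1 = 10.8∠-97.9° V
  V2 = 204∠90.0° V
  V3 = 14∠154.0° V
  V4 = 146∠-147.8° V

Step 1 — Convert each phasor to rectangular form:
  V1 = 10.8·(cos(-97.9°) + j·sin(-97.9°)) = -1.484 - j10.7 V
  V2 = 204·(cos(90.0°) + j·sin(90.0°)) = 0 + j204 V
  V3 = 14·(cos(154.0°) + j·sin(154.0°)) = -12.58 + j6.137 V
  V4 = 146·(cos(-147.8°) + j·sin(-147.8°)) = -123.5 - j77.8 V
Step 2 — Sum components: V_total = -137.6 + j121.6 V.
Step 3 — Convert to polar: |V_total| = 183.7 V, ∠V_total = 138.5°.

V_total = 183.7∠138.5° V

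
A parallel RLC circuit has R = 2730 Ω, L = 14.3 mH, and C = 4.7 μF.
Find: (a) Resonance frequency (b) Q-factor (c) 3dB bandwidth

Step 1 — Resonance: ω₀ = 1/√(LC) = 1/√(0.0143·4.7e-06) = 3857 rad/s.
Step 2 — f₀ = ω₀/(2π) = 613.9 Hz.
Step 3 — Parallel Q: Q = R/(ω₀L) = 2730/(3857·0.0143) = 49.49.
Step 4 — Bandwidth: Δω = ω₀/Q = 77.94 rad/s; BW = Δω/(2π) = 12.4 Hz.

(a) f₀ = 613.9 Hz  (b) Q = 49.49  (c) BW = 12.4 Hz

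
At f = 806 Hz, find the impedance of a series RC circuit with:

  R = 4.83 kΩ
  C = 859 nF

Step 1 — Angular frequency: ω = 2π·f = 2π·806 = 5064 rad/s.
Step 2 — Component impedances:
  R: Z = R = 4830 Ω
  C: Z = 1/(jωC) = -j/(ω·C) = 0 - j229.9 Ω
Step 3 — Series combination: Z_total = R + C = 4830 - j229.9 Ω = 4835∠-2.7° Ω.

Z = 4830 - j229.9 Ω = 4835∠-2.7° Ω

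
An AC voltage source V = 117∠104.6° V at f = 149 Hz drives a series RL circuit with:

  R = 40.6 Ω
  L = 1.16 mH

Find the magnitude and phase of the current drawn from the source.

Step 1 — Angular frequency: ω = 2π·f = 2π·149 = 936.2 rad/s.
Step 2 — Component impedances:
  R: Z = R = 40.6 Ω
  L: Z = jωL = j·936.2·0.00116 = 0 + j1.086 Ω
Step 3 — Series combination: Z_total = R + L = 40.6 + j1.086 Ω = 40.61∠1.5° Ω.
Step 4 — Source phasor: V = 117∠104.6° V = -29.49 + j113.2 V.
Step 5 — Ohm's law: I = V / Z_total = (-29.49 + j113.2) / (40.6 + j1.086) = -0.6513 + j2.806 A.
Step 6 — Convert to polar: |I| = 2.881 A, ∠I = 103.1°.

I = 2.881∠103.1° A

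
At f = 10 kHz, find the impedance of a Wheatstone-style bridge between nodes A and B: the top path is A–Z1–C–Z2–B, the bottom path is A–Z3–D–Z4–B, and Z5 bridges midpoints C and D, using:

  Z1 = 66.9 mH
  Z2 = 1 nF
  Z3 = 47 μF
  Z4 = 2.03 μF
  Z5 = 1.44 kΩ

Step 1 — Angular frequency: ω = 2π·f = 2π·1e+04 = 6.283e+04 rad/s.
Step 2 — Component impedances:
  Z1: Z = jωL = j·6.283e+04·0.0669 = 0 + j4203 Ω
  Z2: Z = 1/(jωC) = -j/(ω·C) = 0 - j1.592e+04 Ω
  Z3: Z = 1/(jωC) = -j/(ω·C) = 0 - j0.3386 Ω
  Z4: Z = 1/(jωC) = -j/(ω·C) = 0 - j7.84 Ω
  Z5: Z = R = 1440 Ω
Step 3 — Bridge requires nodal analysis (the Z5 bridge couples midpoints C and D, so the two paths cannot be reduced to a simple series/parallel combination). Setting node B to ground and injecting 1 A at node A, the 3-node admittance system at A, C, D solves to V_A = Z_AB = 0.0004444 - j8.175 Ω = 8.175∠-90.0° Ω.

Z = 0.0004444 - j8.175 Ω = 8.175∠-90.0° Ω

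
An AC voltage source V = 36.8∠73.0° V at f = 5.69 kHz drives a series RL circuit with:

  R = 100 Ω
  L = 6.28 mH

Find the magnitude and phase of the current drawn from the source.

Step 1 — Angular frequency: ω = 2π·f = 2π·5690 = 3.575e+04 rad/s.
Step 2 — Component impedances:
  R: Z = R = 100 Ω
  L: Z = jωL = j·3.575e+04·0.00628 = 0 + j224.5 Ω
Step 3 — Series combination: Z_total = R + L = 100 + j224.5 Ω = 245.8∠66.0° Ω.
Step 4 — Source phasor: V = 36.8∠73.0° V = 10.76 + j35.19 V.
Step 5 — Ohm's law: I = V / Z_total = (10.76 + j35.19) / (100 + j224.5) = 0.1486 + j0.01827 A.
Step 6 — Convert to polar: |I| = 0.1497 A, ∠I = 7.0°.

I = 0.1497∠7.0° A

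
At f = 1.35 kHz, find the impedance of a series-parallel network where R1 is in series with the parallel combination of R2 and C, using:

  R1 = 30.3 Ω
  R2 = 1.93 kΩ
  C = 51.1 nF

Step 1 — Angular frequency: ω = 2π·f = 2π·1350 = 8482 rad/s.
Step 2 — Component impedances:
  R1: Z = R = 30.3 Ω
  R2: Z = R = 1930 Ω
  C: Z = 1/(jωC) = -j/(ω·C) = 0 - j2307 Ω
Step 3 — Parallel branch: R2 || C = 1/(1/R2 + 1/C) = 1135 - j949.8 Ω.
Step 4 — Series with R1: Z_total = R1 + (R2 || C) = 1166 - j949.8 Ω = 1504∠-39.2° Ω.

Z = 1166 - j949.8 Ω = 1504∠-39.2° Ω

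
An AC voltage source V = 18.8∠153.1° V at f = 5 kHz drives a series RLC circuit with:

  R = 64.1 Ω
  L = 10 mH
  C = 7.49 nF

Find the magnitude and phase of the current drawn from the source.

Step 1 — Angular frequency: ω = 2π·f = 2π·5000 = 3.142e+04 rad/s.
Step 2 — Component impedances:
  R: Z = R = 64.1 Ω
  L: Z = jωL = j·3.142e+04·0.01 = 0 + j314.2 Ω
  C: Z = 1/(jωC) = -j/(ω·C) = 0 - j4250 Ω
Step 3 — Series combination: Z_total = R + L + C = 64.1 - j3936 Ω = 3936∠-89.1° Ω.
Step 4 — Source phasor: V = 18.8∠153.1° V = -16.77 + j8.506 V.
Step 5 — Ohm's law: I = V / Z_total = (-16.77 + j8.506) / (64.1 - j3936) = -0.00223 - j0.004224 A.
Step 6 — Convert to polar: |I| = 0.004776 A, ∠I = -117.8°.

I = 0.004776∠-117.8° A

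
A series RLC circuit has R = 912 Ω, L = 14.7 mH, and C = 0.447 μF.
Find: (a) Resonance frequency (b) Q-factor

Step 1 — Resonance condition Im(Z)=0 gives ω₀ = 1/√(LC).
Step 2 — ω₀ = 1/√(0.0147·4.47e-07) = 1.234e+04 rad/s.
Step 3 — f₀ = ω₀/(2π) = 1963 Hz.
Step 4 — Series Q: Q = ω₀L/R = 1.234e+04·0.0147/912 = 0.1988.

(a) f₀ = 1963 Hz  (b) Q = 0.1988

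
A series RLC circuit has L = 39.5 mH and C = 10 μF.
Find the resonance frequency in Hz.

Step 1 — Resonance condition Im(Z)=0 gives ω₀ = 1/√(LC).
Step 2 — ω₀ = 1/√(0.0395·1e-05) = 1591 rad/s.
Step 3 — f₀ = ω₀/(2π) = 253.2 Hz.

f₀ = 253.2 Hz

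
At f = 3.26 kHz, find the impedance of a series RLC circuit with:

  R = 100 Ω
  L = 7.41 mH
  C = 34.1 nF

Step 1 — Angular frequency: ω = 2π·f = 2π·3260 = 2.048e+04 rad/s.
Step 2 — Component impedances:
  R: Z = R = 100 Ω
  L: Z = jωL = j·2.048e+04·0.00741 = 0 + j151.8 Ω
  C: Z = 1/(jωC) = -j/(ω·C) = 0 - j1432 Ω
Step 3 — Series combination: Z_total = R + L + C = 100 - j1280 Ω = 1284∠-85.5° Ω.

Z = 100 - j1280 Ω = 1284∠-85.5° Ω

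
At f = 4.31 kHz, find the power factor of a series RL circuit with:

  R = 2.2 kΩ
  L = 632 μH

Step 1 — Angular frequency: ω = 2π·f = 2π·4310 = 2.708e+04 rad/s.
Step 2 — Component impedances:
  R: Z = R = 2200 Ω
  L: Z = jωL = j·2.708e+04·0.000632 = 0 + j17.11 Ω
Step 3 — Series combination: Z_total = R + L = 2200 + j17.11 Ω = 2200∠0.4° Ω.
Step 4 — Power factor: PF = cos(φ) = Re(Z)/|Z| = 2200/2200 = 1.
Step 5 — Type: Im(Z) = 17.11 ⇒ lagging (phase φ = 0.4°).

PF = 1 (lagging, φ = 0.4°)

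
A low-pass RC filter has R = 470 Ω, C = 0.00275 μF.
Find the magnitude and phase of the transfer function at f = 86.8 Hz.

Step 1 — Angular frequency: ω = 2π·86.8 = 545.4 rad/s.
Step 2 — Transfer function: H(jω) = 1/(1 + jωRC).
Step 3 — Denominator: 1 + jωRC = 1 + j·545.4·470·2.75e-09 = 1 + j0.0007049.
Step 4 — H = 1 - j0.0007049.
Step 5 — Magnitude: |H| = 1 (-0.0 dB); phase: φ = -0.0°.

|H| = 1 (-0.0 dB), φ = -0.0°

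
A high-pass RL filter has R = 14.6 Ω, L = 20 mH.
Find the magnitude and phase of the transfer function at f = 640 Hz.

Step 1 — Angular frequency: ω = 2π·640 = 4021 rad/s.
Step 2 — Transfer function: H(jω) = jωL/(R + jωL).
Step 3 — Numerator jωL = j·80.42; denominator R + jωL = 14.6 + j80.42.
Step 4 — H = 0.9681 + j0.1757.
Step 5 — Magnitude: |H| = 0.9839 (-0.1 dB); phase: φ = 10.3°.

|H| = 0.9839 (-0.1 dB), φ = 10.3°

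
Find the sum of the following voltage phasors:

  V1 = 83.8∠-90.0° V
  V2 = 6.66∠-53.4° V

Step 1 — Convert each phasor to rectangular form:
  V1 = 83.8·(cos(-90.0°) + j·sin(-90.0°)) = 0 - j83.8 V
  V2 = 6.66·(cos(-53.4°) + j·sin(-53.4°)) = 3.971 - j5.347 V
Step 2 — Sum components: V_total = 3.971 - j89.15 V.
Step 3 — Convert to polar: |V_total| = 89.24 V, ∠V_total = -87.4°.

V_total = 89.24∠-87.4° V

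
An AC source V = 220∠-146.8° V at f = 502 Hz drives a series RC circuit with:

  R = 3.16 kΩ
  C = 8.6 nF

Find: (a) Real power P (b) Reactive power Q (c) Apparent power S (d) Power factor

Step 1 — Angular frequency: ω = 2π·f = 2π·502 = 3154 rad/s.
Step 2 — Component impedances:
  R: Z = R = 3160 Ω
  C: Z = 1/(jωC) = -j/(ω·C) = 0 - j3.687e+04 Ω
Step 3 — Series combination: Z_total = R + C = 3160 - j3.687e+04 Ω = 3.7e+04∠-85.1° Ω.
Step 4 — Source phasor: V = 220∠-146.8° V = -184.1 - j120.5 V.
Step 5 — Current: I = V / Z = 0.002819 - j0.005235 A = 0.005946∠-61.7° A.
Step 6 — Complex power: S = V·I* = 0.1117 - j1.303 VA.
Step 7 — Real power: P = Re(S) = 0.1117 W.
Step 8 — Reactive power: Q = Im(S) = -1.303 VAR.
Step 9 — Apparent power: |S| = 1.308 VA.
Step 10 — Power factor: PF = P/|S| = 0.0854 (leading).

(a) P = 0.1117 W  (b) Q = -1.303 VAR  (c) S = 1.308 VA  (d) PF = 0.0854 (leading)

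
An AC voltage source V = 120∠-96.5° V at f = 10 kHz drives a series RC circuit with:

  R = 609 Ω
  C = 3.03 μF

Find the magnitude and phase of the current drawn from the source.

Step 1 — Angular frequency: ω = 2π·f = 2π·1e+04 = 6.283e+04 rad/s.
Step 2 — Component impedances:
  R: Z = R = 609 Ω
  C: Z = 1/(jωC) = -j/(ω·C) = 0 - j5.253 Ω
Step 3 — Series combination: Z_total = R + C = 609 - j5.253 Ω = 609∠-0.5° Ω.
Step 4 — Source phasor: V = 120∠-96.5° V = -13.58 - j119.2 V.
Step 5 — Ohm's law: I = V / Z_total = (-13.58 - j119.2) / (609 - j5.253) = -0.02062 - j0.196 A.
Step 6 — Convert to polar: |I| = 0.197 A, ∠I = -96.0°.

I = 0.197∠-96.0° A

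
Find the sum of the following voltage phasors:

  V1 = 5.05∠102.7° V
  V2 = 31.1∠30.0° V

Step 1 — Convert each phasor to rectangular form:
  V1 = 5.05·(cos(102.7°) + j·sin(102.7°)) = -1.11 + j4.926 V
  V2 = 31.1·(cos(30.0°) + j·sin(30.0°)) = 26.93 + j15.55 V
Step 2 — Sum components: V_total = 25.82 + j20.48 V.
Step 3 — Convert to polar: |V_total| = 32.96 V, ∠V_total = 38.4°.

V_total = 32.96∠38.4° V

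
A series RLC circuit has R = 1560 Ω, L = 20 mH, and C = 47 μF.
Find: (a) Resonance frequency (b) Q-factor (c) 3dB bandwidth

Step 1 — Resonance: ω₀ = 1/√(LC) = 1/√(0.02·4.7e-05) = 1031 rad/s.
Step 2 — f₀ = ω₀/(2π) = 164.2 Hz.
Step 3 — Series Q: Q = ω₀L/R = 1031·0.02/1560 = 0.01322.
Step 4 — Bandwidth: Δω = ω₀/Q = 7.8e+04 rad/s; BW = Δω/(2π) = 1.241e+04 Hz.

(a) f₀ = 164.2 Hz  (b) Q = 0.01322  (c) BW = 1.241e+04 Hz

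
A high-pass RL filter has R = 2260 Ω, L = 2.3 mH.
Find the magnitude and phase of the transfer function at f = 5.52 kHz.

Step 1 — Angular frequency: ω = 2π·5520 = 3.468e+04 rad/s.
Step 2 — Transfer function: H(jω) = jωL/(R + jωL).
Step 3 — Numerator jωL = j·79.77; denominator R + jωL = 2260 + j79.77.
Step 4 — H = 0.001244 + j0.03525.
Step 5 — Magnitude: |H| = 0.03528 (-29.1 dB); phase: φ = 88.0°.

|H| = 0.03528 (-29.1 dB), φ = 88.0°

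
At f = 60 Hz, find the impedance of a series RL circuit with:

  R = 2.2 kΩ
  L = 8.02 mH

Step 1 — Angular frequency: ω = 2π·f = 2π·60 = 377 rad/s.
Step 2 — Component impedances:
  R: Z = R = 2200 Ω
  L: Z = jωL = j·377·0.00802 = 0 + j3.023 Ω
Step 3 — Series combination: Z_total = R + L = 2200 + j3.023 Ω = 2200∠0.1° Ω.

Z = 2200 + j3.023 Ω = 2200∠0.1° Ω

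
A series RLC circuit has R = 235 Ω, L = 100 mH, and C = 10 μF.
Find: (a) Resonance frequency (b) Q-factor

Step 1 — Resonance condition Im(Z)=0 gives ω₀ = 1/√(LC).
Step 2 — ω₀ = 1/√(0.1·1e-05) = 1000 rad/s.
Step 3 — f₀ = ω₀/(2π) = 159.2 Hz.
Step 4 — Series Q: Q = ω₀L/R = 1000·0.1/235 = 0.4255.

(a) f₀ = 159.2 Hz  (b) Q = 0.4255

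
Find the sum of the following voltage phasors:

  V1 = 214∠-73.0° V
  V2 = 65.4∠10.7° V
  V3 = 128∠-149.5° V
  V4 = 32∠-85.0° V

Step 1 — Convert each phasor to rectangular form:
  V1 = 214·(cos(-73.0°) + j·sin(-73.0°)) = 62.57 - j204.6 V
  V2 = 65.4·(cos(10.7°) + j·sin(10.7°)) = 64.26 + j12.14 V
  V3 = 128·(cos(-149.5°) + j·sin(-149.5°)) = -110.3 - j64.96 V
  V4 = 32·(cos(-85.0°) + j·sin(-85.0°)) = 2.789 - j31.88 V
Step 2 — Sum components: V_total = 19.33 - j289.3 V.
Step 3 — Convert to polar: |V_total| = 290 V, ∠V_total = -86.2°.

V_total = 290∠-86.2° V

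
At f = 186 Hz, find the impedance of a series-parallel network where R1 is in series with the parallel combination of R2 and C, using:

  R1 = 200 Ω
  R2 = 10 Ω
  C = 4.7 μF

Step 1 — Angular frequency: ω = 2π·f = 2π·186 = 1169 rad/s.
Step 2 — Component impedances:
  R1: Z = R = 200 Ω
  R2: Z = R = 10 Ω
  C: Z = 1/(jωC) = -j/(ω·C) = 0 - j182.1 Ω
Step 3 — Parallel branch: R2 || C = 1/(1/R2 + 1/C) = 9.97 - j0.5476 Ω.
Step 4 — Series with R1: Z_total = R1 + (R2 || C) = 210 - j0.5476 Ω = 210∠-0.1° Ω.

Z = 210 - j0.5476 Ω = 210∠-0.1° Ω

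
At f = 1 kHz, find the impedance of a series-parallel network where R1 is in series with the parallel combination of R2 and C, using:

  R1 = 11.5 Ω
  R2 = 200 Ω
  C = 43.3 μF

Step 1 — Angular frequency: ω = 2π·f = 2π·1000 = 6283 rad/s.
Step 2 — Component impedances:
  R1: Z = R = 11.5 Ω
  R2: Z = R = 200 Ω
  C: Z = 1/(jωC) = -j/(ω·C) = 0 - j3.676 Ω
Step 3 — Parallel branch: R2 || C = 1/(1/R2 + 1/C) = 0.06753 - j3.674 Ω.
Step 4 — Series with R1: Z_total = R1 + (R2 || C) = 11.57 - j3.674 Ω = 12.14∠-17.6° Ω.

Z = 11.57 - j3.674 Ω = 12.14∠-17.6° Ω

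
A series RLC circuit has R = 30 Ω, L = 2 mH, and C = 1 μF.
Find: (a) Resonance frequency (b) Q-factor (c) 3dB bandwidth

Step 1 — Resonance: ω₀ = 1/√(LC) = 1/√(0.002·1e-06) = 2.236e+04 rad/s.
Step 2 — f₀ = ω₀/(2π) = 3559 Hz.
Step 3 — Series Q: Q = ω₀L/R = 2.236e+04·0.002/30 = 1.491.
Step 4 — Bandwidth: Δω = ω₀/Q = 1.5e+04 rad/s; BW = Δω/(2π) = 2387 Hz.

(a) f₀ = 3559 Hz  (b) Q = 1.491  (c) BW = 2387 Hz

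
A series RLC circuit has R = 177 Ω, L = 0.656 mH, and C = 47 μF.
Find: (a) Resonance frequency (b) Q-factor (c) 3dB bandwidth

Step 1 — Resonance: ω₀ = 1/√(LC) = 1/√(0.000656·4.7e-05) = 5695 rad/s.
Step 2 — f₀ = ω₀/(2π) = 906.4 Hz.
Step 3 — Series Q: Q = ω₀L/R = 5695·0.000656/177 = 0.02111.
Step 4 — Bandwidth: Δω = ω₀/Q = 2.698e+05 rad/s; BW = Δω/(2π) = 4.294e+04 Hz.

(a) f₀ = 906.4 Hz  (b) Q = 0.02111  (c) BW = 4.294e+04 Hz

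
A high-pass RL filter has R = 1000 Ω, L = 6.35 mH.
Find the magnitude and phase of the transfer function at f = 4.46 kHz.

Step 1 — Angular frequency: ω = 2π·4460 = 2.802e+04 rad/s.
Step 2 — Transfer function: H(jω) = jωL/(R + jωL).
Step 3 — Numerator jωL = j·177.9; denominator R + jωL = 1000 + j177.9.
Step 4 — H = 0.03069 + j0.1725.
Step 5 — Magnitude: |H| = 0.1752 (-15.1 dB); phase: φ = 79.9°.

|H| = 0.1752 (-15.1 dB), φ = 79.9°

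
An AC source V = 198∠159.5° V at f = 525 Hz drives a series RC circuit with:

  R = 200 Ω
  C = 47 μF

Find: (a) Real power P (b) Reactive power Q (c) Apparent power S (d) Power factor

Step 1 — Angular frequency: ω = 2π·f = 2π·525 = 3299 rad/s.
Step 2 — Component impedances:
  R: Z = R = 200 Ω
  C: Z = 1/(jωC) = -j/(ω·C) = 0 - j6.45 Ω
Step 3 — Series combination: Z_total = R + C = 200 - j6.45 Ω = 200.1∠-1.8° Ω.
Step 4 — Source phasor: V = 198∠159.5° V = -185.5 + j69.34 V.
Step 5 — Current: I = V / Z = -0.9375 + j0.3165 A = 0.9895∠161.3° A.
Step 6 — Complex power: S = V·I* = 195.8 - j6.315 VA.
Step 7 — Real power: P = Re(S) = 195.8 W.
Step 8 — Reactive power: Q = Im(S) = -6.315 VAR.
Step 9 — Apparent power: |S| = 195.9 VA.
Step 10 — Power factor: PF = P/|S| = 0.9995 (leading).

(a) P = 195.8 W  (b) Q = -6.315 VAR  (c) S = 195.9 VA  (d) PF = 0.9995 (leading)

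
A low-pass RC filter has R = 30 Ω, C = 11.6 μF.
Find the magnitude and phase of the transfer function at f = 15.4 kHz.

Step 1 — Angular frequency: ω = 2π·1.54e+04 = 9.676e+04 rad/s.
Step 2 — Transfer function: H(jω) = 1/(1 + jωRC).
Step 3 — Denominator: 1 + jωRC = 1 + j·9.676e+04·30·1.16e-05 = 1 + j33.67.
Step 4 — H = 0.0008812 - j0.02967.
Step 5 — Magnitude: |H| = 0.02968 (-30.5 dB); phase: φ = -88.3°.

|H| = 0.02968 (-30.5 dB), φ = -88.3°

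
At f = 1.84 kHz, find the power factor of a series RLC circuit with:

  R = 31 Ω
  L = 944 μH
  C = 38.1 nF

Step 1 — Angular frequency: ω = 2π·f = 2π·1840 = 1.156e+04 rad/s.
Step 2 — Component impedances:
  R: Z = R = 31 Ω
  L: Z = jωL = j·1.156e+04·0.000944 = 0 + j10.91 Ω
  C: Z = 1/(jωC) = -j/(ω·C) = 0 - j2270 Ω
Step 3 — Series combination: Z_total = R + L + C = 31 - j2259 Ω = 2260∠-89.2° Ω.
Step 4 — Power factor: PF = cos(φ) = Re(Z)/|Z| = 31/2260 = 0.01372.
Step 5 — Type: Im(Z) = -2259 ⇒ leading (phase φ = -89.2°).

PF = 0.01372 (leading, φ = -89.2°)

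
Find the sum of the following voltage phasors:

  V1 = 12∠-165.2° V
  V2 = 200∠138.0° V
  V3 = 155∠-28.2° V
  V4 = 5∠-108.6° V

Step 1 — Convert each phasor to rectangular form:
  V1 = 12·(cos(-165.2°) + j·sin(-165.2°)) = -11.6 - j3.065 V
  V2 = 200·(cos(138.0°) + j·sin(138.0°)) = -148.6 + j133.8 V
  V3 = 155·(cos(-28.2°) + j·sin(-28.2°)) = 136.6 - j73.25 V
  V4 = 5·(cos(-108.6°) + j·sin(-108.6°)) = -1.595 - j4.739 V
Step 2 — Sum components: V_total = -25.22 + j52.78 V.
Step 3 — Convert to polar: |V_total| = 58.49 V, ∠V_total = 115.5°.

V_total = 58.49∠115.5° V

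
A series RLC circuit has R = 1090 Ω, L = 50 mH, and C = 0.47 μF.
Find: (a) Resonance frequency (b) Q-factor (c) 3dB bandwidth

Step 1 — Resonance: ω₀ = 1/√(LC) = 1/√(0.05·4.7e-07) = 6523 rad/s.
Step 2 — f₀ = ω₀/(2π) = 1038 Hz.
Step 3 — Series Q: Q = ω₀L/R = 6523·0.05/1090 = 0.2992.
Step 4 — Bandwidth: Δω = ω₀/Q = 2.18e+04 rad/s; BW = Δω/(2π) = 3470 Hz.

(a) f₀ = 1038 Hz  (b) Q = 0.2992  (c) BW = 3470 Hz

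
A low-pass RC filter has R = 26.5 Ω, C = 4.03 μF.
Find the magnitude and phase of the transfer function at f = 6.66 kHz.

Step 1 — Angular frequency: ω = 2π·6660 = 4.185e+04 rad/s.
Step 2 — Transfer function: H(jω) = 1/(1 + jωRC).
Step 3 — Denominator: 1 + jωRC = 1 + j·4.185e+04·26.5·4.03e-06 = 1 + j4.469.
Step 4 — H = 0.04768 - j0.2131.
Step 5 — Magnitude: |H| = 0.2184 (-13.2 dB); phase: φ = -77.4°.

|H| = 0.2184 (-13.2 dB), φ = -77.4°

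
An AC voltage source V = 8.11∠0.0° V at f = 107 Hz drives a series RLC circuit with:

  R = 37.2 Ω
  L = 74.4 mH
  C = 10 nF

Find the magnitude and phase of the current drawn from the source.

Step 1 — Angular frequency: ω = 2π·f = 2π·107 = 672.3 rad/s.
Step 2 — Component impedances:
  R: Z = R = 37.2 Ω
  L: Z = jωL = j·672.3·0.0744 = 0 + j50.02 Ω
  C: Z = 1/(jωC) = -j/(ω·C) = 0 - j1.487e+05 Ω
Step 3 — Series combination: Z_total = R + L + C = 37.2 - j1.487e+05 Ω = 1.487e+05∠-90.0° Ω.
Step 4 — Source phasor: V = 8.11∠0.0° V = 8.11 V.
Step 5 — Ohm's law: I = V / Z_total = (8.11) / (37.2 - j1.487e+05) = 1.365e-08 + j5.454e-05 A.
Step 6 — Convert to polar: |I| = 5.454e-05 A, ∠I = 90.0°.

I = 5.454e-05∠90.0° A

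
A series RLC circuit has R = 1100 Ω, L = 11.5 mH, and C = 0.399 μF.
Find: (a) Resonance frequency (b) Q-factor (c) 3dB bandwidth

Step 1 — Resonance: ω₀ = 1/√(LC) = 1/√(0.0115·3.99e-07) = 1.476e+04 rad/s.
Step 2 — f₀ = ω₀/(2π) = 2350 Hz.
Step 3 — Series Q: Q = ω₀L/R = 1.476e+04·0.0115/1100 = 0.1543.
Step 4 — Bandwidth: Δω = ω₀/Q = 9.565e+04 rad/s; BW = Δω/(2π) = 1.522e+04 Hz.

(a) f₀ = 2350 Hz  (b) Q = 0.1543  (c) BW = 1.522e+04 Hz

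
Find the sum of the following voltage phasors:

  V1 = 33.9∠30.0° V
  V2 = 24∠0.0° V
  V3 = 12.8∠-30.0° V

Step 1 — Convert each phasor to rectangular form:
  V1 = 33.9·(cos(30.0°) + j·sin(30.0°)) = 29.36 + j16.95 V
  V2 = 24·(cos(0.0°) + j·sin(0.0°)) = 24 V
  V3 = 12.8·(cos(-30.0°) + j·sin(-30.0°)) = 11.09 - j6.4 V
Step 2 — Sum components: V_total = 64.44 + j10.55 V.
Step 3 — Convert to polar: |V_total| = 65.3 V, ∠V_total = 9.3°.

V_total = 65.3∠9.3° V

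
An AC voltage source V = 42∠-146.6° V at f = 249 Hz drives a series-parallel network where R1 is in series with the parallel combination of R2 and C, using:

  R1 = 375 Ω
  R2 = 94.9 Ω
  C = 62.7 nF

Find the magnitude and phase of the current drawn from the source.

Step 1 — Angular frequency: ω = 2π·f = 2π·249 = 1565 rad/s.
Step 2 — Component impedances:
  R1: Z = R = 375 Ω
  R2: Z = R = 94.9 Ω
  C: Z = 1/(jωC) = -j/(ω·C) = 0 - j1.019e+04 Ω
Step 3 — Parallel branch: R2 || C = 1/(1/R2 + 1/C) = 94.89 - j0.8834 Ω.
Step 4 — Series with R1: Z_total = R1 + (R2 || C) = 469.9 - j0.8834 Ω = 469.9∠-0.1° Ω.
Step 5 — Source phasor: V = 42∠-146.6° V = -35.06 - j23.12 V.
Step 6 — Ohm's law: I = V / Z_total = (-35.06 - j23.12) / (469.9 - j0.8834) = -0.07453 - j0.04934 A.
Step 7 — Convert to polar: |I| = 0.08938 A, ∠I = -146.5°.

I = 0.08938∠-146.5° A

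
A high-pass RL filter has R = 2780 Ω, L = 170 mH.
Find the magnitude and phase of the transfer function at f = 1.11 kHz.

Step 1 — Angular frequency: ω = 2π·1110 = 6974 rad/s.
Step 2 — Transfer function: H(jω) = jωL/(R + jωL).
Step 3 — Numerator jωL = j·1186; denominator R + jωL = 2780 + j1186.
Step 4 — H = 0.1539 + j0.3609.
Step 5 — Magnitude: |H| = 0.3923 (-8.1 dB); phase: φ = 66.9°.

|H| = 0.3923 (-8.1 dB), φ = 66.9°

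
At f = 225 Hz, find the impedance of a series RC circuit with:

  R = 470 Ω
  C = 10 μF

Step 1 — Angular frequency: ω = 2π·f = 2π·225 = 1414 rad/s.
Step 2 — Component impedances:
  R: Z = R = 470 Ω
  C: Z = 1/(jωC) = -j/(ω·C) = 0 - j70.74 Ω
Step 3 — Series combination: Z_total = R + C = 470 - j70.74 Ω = 475.3∠-8.6° Ω.

Z = 470 - j70.74 Ω = 475.3∠-8.6° Ω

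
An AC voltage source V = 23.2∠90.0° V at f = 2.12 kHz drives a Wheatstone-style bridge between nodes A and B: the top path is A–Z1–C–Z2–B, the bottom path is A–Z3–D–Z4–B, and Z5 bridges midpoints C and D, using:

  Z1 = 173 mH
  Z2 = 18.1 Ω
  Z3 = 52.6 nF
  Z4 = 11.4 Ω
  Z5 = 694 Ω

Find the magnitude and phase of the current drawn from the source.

Step 1 — Angular frequency: ω = 2π·f = 2π·2120 = 1.332e+04 rad/s.
Step 2 — Component impedances:
  Z1: Z = jωL = j·1.332e+04·0.173 = 0 + j2304 Ω
  Z2: Z = R = 18.1 Ω
  Z3: Z = 1/(jωC) = -j/(ω·C) = 0 - j1427 Ω
  Z4: Z = R = 11.4 Ω
  Z5: Z = R = 694 Ω
Step 3 — Bridge requires nodal analysis (the Z5 bridge couples midpoints C and D, so the two paths cannot be reduced to a simple series/parallel combination). Setting node B to ground and injecting 1 A at node A, the 3-node admittance system at A, C, D solves to V_A = Z_AB = 121.6 - j3746 Ω = 3748∠-88.1° Ω.
Step 4 — Source phasor: V = 23.2∠90.0° V = 0 + j23.2 V.
Step 5 — Ohm's law: I = V / Z_total = (0 + j23.2) / (121.6 - j3746) = -0.006187 + j0.0002009 A.
Step 6 — Convert to polar: |I| = 0.00619 A, ∠I = 178.1°.

I = 0.00619∠178.1° A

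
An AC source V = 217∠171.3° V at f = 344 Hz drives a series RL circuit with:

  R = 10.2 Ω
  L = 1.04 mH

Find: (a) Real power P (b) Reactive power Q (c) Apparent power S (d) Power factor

Step 1 — Angular frequency: ω = 2π·f = 2π·344 = 2161 rad/s.
Step 2 — Component impedances:
  R: Z = R = 10.2 Ω
  L: Z = jωL = j·2161·0.00104 = 0 + j2.248 Ω
Step 3 — Series combination: Z_total = R + L = 10.2 + j2.248 Ω = 10.44∠12.4° Ω.
Step 4 — Source phasor: V = 217∠171.3° V = -214.5 + j32.82 V.
Step 5 — Current: I = V / Z = -19.38 + j7.489 A = 20.78∠158.9° A.
Step 6 — Complex power: S = V·I* = 4403 + j970.3 VA.
Step 7 — Real power: P = Re(S) = 4403 W.
Step 8 — Reactive power: Q = Im(S) = 970.3 VAR.
Step 9 — Apparent power: |S| = 4508 VA.
Step 10 — Power factor: PF = P/|S| = 0.9766 (lagging).

(a) P = 4403 W  (b) Q = 970.3 VAR  (c) S = 4508 VA  (d) PF = 0.9766 (lagging)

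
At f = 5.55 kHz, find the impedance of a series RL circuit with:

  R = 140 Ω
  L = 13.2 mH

Step 1 — Angular frequency: ω = 2π·f = 2π·5550 = 3.487e+04 rad/s.
Step 2 — Component impedances:
  R: Z = R = 140 Ω
  L: Z = jωL = j·3.487e+04·0.0132 = 0 + j460.3 Ω
Step 3 — Series combination: Z_total = R + L = 140 + j460.3 Ω = 481.1∠73.1° Ω.

Z = 140 + j460.3 Ω = 481.1∠73.1° Ω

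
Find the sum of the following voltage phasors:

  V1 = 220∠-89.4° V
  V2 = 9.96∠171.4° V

Step 1 — Convert each phasor to rectangular form:
  V1 = 220·(cos(-89.4°) + j·sin(-89.4°)) = 2.304 - j220 V
  V2 = 9.96·(cos(171.4°) + j·sin(171.4°)) = -9.848 + j1.489 V
Step 2 — Sum components: V_total = -7.544 - j218.5 V.
Step 3 — Convert to polar: |V_total| = 218.6 V, ∠V_total = -92.0°.

V_total = 218.6∠-92.0° V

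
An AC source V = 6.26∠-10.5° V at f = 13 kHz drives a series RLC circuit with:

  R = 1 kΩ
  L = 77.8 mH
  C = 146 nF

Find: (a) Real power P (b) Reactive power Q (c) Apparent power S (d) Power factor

Step 1 — Angular frequency: ω = 2π·f = 2π·1.3e+04 = 8.168e+04 rad/s.
Step 2 — Component impedances:
  R: Z = R = 1000 Ω
  L: Z = jωL = j·8.168e+04·0.0778 = 0 + j6355 Ω
  C: Z = 1/(jωC) = -j/(ω·C) = 0 - j83.85 Ω
Step 3 — Series combination: Z_total = R + L + C = 1000 + j6271 Ω = 6350∠80.9° Ω.
Step 4 — Source phasor: V = 6.26∠-10.5° V = 6.155 - j1.141 V.
Step 5 — Current: I = V / Z = -2.477e-05 - j0.0009855 A = 0.0009858∠-91.4° A.
Step 6 — Complex power: S = V·I* = 0.0009718 + j0.006094 VA.
Step 7 — Real power: P = Re(S) = 0.0009718 W.
Step 8 — Reactive power: Q = Im(S) = 0.006094 VAR.
Step 9 — Apparent power: |S| = 0.006171 VA.
Step 10 — Power factor: PF = P/|S| = 0.1575 (lagging).

(a) P = 0.0009718 W  (b) Q = 0.006094 VAR  (c) S = 0.006171 VA  (d) PF = 0.1575 (lagging)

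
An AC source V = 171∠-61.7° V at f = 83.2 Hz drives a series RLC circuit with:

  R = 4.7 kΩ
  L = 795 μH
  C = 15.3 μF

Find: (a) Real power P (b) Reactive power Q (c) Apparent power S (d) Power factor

Step 1 — Angular frequency: ω = 2π·f = 2π·83.2 = 522.8 rad/s.
Step 2 — Component impedances:
  R: Z = R = 4700 Ω
  L: Z = jωL = j·522.8·0.000795 = 0 + j0.4156 Ω
  C: Z = 1/(jωC) = -j/(ω·C) = 0 - j125 Ω
Step 3 — Series combination: Z_total = R + L + C = 4700 - j124.6 Ω = 4702∠-1.5° Ω.
Step 4 — Source phasor: V = 171∠-61.7° V = 81.07 - j150.6 V.
Step 5 — Current: I = V / Z = 0.01809 - j0.03155 A = 0.03637∠-60.2° A.
Step 6 — Complex power: S = V·I* = 6.217 - j0.1648 VA.
Step 7 — Real power: P = Re(S) = 6.217 W.
Step 8 — Reactive power: Q = Im(S) = -0.1648 VAR.
Step 9 — Apparent power: |S| = 6.219 VA.
Step 10 — Power factor: PF = P/|S| = 0.9996 (leading).

(a) P = 6.217 W  (b) Q = -0.1648 VAR  (c) S = 6.219 VA  (d) PF = 0.9996 (leading)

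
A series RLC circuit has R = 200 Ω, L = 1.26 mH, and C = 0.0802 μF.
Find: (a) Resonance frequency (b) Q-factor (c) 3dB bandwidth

Step 1 — Resonance: ω₀ = 1/√(LC) = 1/√(0.00126·8.02e-08) = 9.948e+04 rad/s.
Step 2 — f₀ = ω₀/(2π) = 1.583e+04 Hz.
Step 3 — Series Q: Q = ω₀L/R = 9.948e+04·0.00126/200 = 0.6267.
Step 4 — Bandwidth: Δω = ω₀/Q = 1.587e+05 rad/s; BW = Δω/(2π) = 2.526e+04 Hz.

(a) f₀ = 1.583e+04 Hz  (b) Q = 0.6267  (c) BW = 2.526e+04 Hz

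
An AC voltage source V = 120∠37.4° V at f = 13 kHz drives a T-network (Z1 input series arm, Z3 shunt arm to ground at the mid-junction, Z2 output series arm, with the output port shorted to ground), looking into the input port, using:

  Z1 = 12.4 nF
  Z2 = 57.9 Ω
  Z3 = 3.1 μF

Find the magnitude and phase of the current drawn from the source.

Step 1 — Angular frequency: ω = 2π·f = 2π·1.3e+04 = 8.168e+04 rad/s.
Step 2 — Component impedances:
  Z1: Z = 1/(jωC) = -j/(ω·C) = 0 - j987.3 Ω
  Z2: Z = R = 57.9 Ω
  Z3: Z = 1/(jωC) = -j/(ω·C) = 0 - j3.949 Ω
Step 3 — With the output port shorted to ground, the output series arm Z2 runs from the junction to ground; the shunt arm Z3 also runs from the junction to ground. They appear in parallel: Z3 || Z2 = 0.2681 - j3.931 Ω.
Step 4 — Series with input arm Z1: Z_in = Z1 + (Z3 || Z2) = 0.2681 - j991.2 Ω = 991.2∠-90.0° Ω.
Step 5 — Source phasor: V = 120∠37.4° V = 95.33 + j72.89 V.
Step 6 — Ohm's law: I = V / Z_total = (95.33 + j72.89) / (0.2681 - j991.2) = -0.0735 + j0.09619 A.
Step 7 — Convert to polar: |I| = 0.1211 A, ∠I = 127.4°.

I = 0.1211∠127.4° A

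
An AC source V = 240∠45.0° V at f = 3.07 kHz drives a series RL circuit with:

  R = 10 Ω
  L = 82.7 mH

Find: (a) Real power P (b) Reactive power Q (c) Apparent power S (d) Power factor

Step 1 — Angular frequency: ω = 2π·f = 2π·3070 = 1.929e+04 rad/s.
Step 2 — Component impedances:
  R: Z = R = 10 Ω
  L: Z = jωL = j·1.929e+04·0.0827 = 0 + j1595 Ω
Step 3 — Series combination: Z_total = R + L = 10 + j1595 Ω = 1595∠89.6° Ω.
Step 4 — Source phasor: V = 240∠45.0° V = 169.7 + j169.7 V.
Step 5 — Current: I = V / Z = 0.107 - j0.1057 A = 0.1504∠-44.6° A.
Step 6 — Complex power: S = V·I* = 0.2263 + j36.11 VA.
Step 7 — Real power: P = Re(S) = 0.2263 W.
Step 8 — Reactive power: Q = Im(S) = 36.11 VAR.
Step 9 — Apparent power: |S| = 36.11 VA.
Step 10 — Power factor: PF = P/|S| = 0.006269 (lagging).

(a) P = 0.2263 W  (b) Q = 36.11 VAR  (c) S = 36.11 VA  (d) PF = 0.006269 (lagging)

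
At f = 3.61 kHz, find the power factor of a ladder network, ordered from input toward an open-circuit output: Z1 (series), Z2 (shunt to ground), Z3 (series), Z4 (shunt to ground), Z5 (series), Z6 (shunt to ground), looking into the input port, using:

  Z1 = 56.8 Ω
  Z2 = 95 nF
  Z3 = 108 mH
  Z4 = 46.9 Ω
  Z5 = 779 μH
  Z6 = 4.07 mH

Step 1 — Angular frequency: ω = 2π·f = 2π·3610 = 2.268e+04 rad/s.
Step 2 — Component impedances:
  Z1: Z = R = 56.8 Ω
  Z2: Z = 1/(jωC) = -j/(ω·C) = 0 - j464.1 Ω
  Z3: Z = jωL = j·2.268e+04·0.108 = 0 + j2450 Ω
  Z4: Z = R = 46.9 Ω
  Z5: Z = jωL = j·2.268e+04·0.000779 = 0 + j17.67 Ω
  Z6: Z = jωL = j·2.268e+04·0.00407 = 0 + j92.32 Ω
Step 3 — Ladder network (open output): work backward from the far end, alternating series and parallel combinations. Z_in = 58.93 - j571.6 Ω = 574.6∠-84.1° Ω.
Step 4 — Power factor: PF = cos(φ) = Re(Z)/|Z| = 58.93/574.6 = 0.1026.
Step 5 — Type: Im(Z) = -571.6 ⇒ leading (phase φ = -84.1°).

PF = 0.1026 (leading, φ = -84.1°)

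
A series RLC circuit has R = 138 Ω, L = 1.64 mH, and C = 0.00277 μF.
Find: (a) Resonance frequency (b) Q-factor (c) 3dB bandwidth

Step 1 — Resonance: ω₀ = 1/√(LC) = 1/√(0.00164·2.77e-09) = 4.692e+05 rad/s.
Step 2 — f₀ = ω₀/(2π) = 7.467e+04 Hz.
Step 3 — Series Q: Q = ω₀L/R = 4.692e+05·0.00164/138 = 5.576.
Step 4 — Bandwidth: Δω = ω₀/Q = 8.415e+04 rad/s; BW = Δω/(2π) = 1.339e+04 Hz.

(a) f₀ = 7.467e+04 Hz  (b) Q = 5.576  (c) BW = 1.339e+04 Hz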